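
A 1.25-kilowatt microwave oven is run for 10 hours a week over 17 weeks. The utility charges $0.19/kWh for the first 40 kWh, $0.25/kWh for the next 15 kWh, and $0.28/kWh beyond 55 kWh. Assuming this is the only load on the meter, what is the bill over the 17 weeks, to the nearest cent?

$55.45

Runtime = 10 h/week × 17 weeks = 170 h
Energy = 1.25 kW × 170 h = 212.5 kWh
Tier 1 (0–40 kWh): 40 × $0.19 = $7.6
Tier 2 (40–55 kWh): 15 × $0.25 = $3.75
Above 55 kWh: 157.5 × $0.28 = $44.1
Bill = $55.45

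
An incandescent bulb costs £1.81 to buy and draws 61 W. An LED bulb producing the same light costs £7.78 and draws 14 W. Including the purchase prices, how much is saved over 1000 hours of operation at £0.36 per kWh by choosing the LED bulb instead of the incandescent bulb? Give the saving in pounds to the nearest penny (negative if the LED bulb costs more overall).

£10.95

incandescent bulb: £1.81 + (61/1000) kW × 1000 h × £0.36 = £1.81 + £21.96 = £23.77
LED bulb: £7.78 + (14/1000) kW × 1000 h × £0.36 = £7.78 + £5.04 = £12.82
Saving = £23.77 − £12.82 = £10.95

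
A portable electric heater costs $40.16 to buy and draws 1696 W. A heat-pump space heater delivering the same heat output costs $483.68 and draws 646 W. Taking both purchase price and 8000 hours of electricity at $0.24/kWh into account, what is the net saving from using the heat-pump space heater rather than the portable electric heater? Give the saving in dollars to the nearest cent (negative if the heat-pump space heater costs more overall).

$1572.48

portable electric heater: $40.16 + (1696/1000) kW × 8000 h × $0.24 = $40.16 + $3256.32 = $3296.48
heat-pump space heater: $483.68 + (646/1000) kW × 8000 h × $0.24 = $483.68 + $1240.32 = $1724
Saving = $3296.48 − $1724 = $1572.48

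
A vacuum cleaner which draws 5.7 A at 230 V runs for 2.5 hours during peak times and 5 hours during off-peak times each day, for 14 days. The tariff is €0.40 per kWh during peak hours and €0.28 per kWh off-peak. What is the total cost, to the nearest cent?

€44.05

Power = 5.7 A × 230 V = 1311 W = 1.311 kW
Peak energy = 1.311 kW × 2.5 h × 14 = 45.885 kWh
Off-peak energy = 1.311 kW × 5 h × 14 = 91.77 kWh
Cost = 45.885 × €0.40 + 91.77 × €0.28 = €18.354 + €25.6956 = €44.05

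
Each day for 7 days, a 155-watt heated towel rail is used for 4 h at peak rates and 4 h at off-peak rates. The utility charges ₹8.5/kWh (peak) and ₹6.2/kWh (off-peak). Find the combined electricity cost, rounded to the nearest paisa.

₹63.80

Peak energy = 0.155 kW × 4 h × 7 = 4.34 kWh
Off-peak energy = 0.155 kW × 4 h × 7 = 4.34 kWh
Cost = 4.34 × ₹8.5 + 4.34 × ₹6.2 = ₹36.89 + ₹26.908 = ₹63.80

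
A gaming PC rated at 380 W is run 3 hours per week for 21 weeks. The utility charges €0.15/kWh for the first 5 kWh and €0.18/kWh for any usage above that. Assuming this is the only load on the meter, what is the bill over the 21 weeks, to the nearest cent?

Runtime = 3 h/week × 21 weeks = 63 h
Energy = 0.38 kW × 63 h = 23.94 kWh
Tier 1 (0–5 kWh): 5 × €0.15 = €0.75
Above 5 kWh: 18.94 × €0.18 = €3.4092
Bill = €4.16

€4.16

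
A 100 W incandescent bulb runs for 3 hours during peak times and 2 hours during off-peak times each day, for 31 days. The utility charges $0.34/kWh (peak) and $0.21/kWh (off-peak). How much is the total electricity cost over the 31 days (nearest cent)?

$4.46

Peak energy = 0.1 kW × 3 h × 31 = 9.3 kWh
Off-peak energy = 0.1 kW × 2 h × 31 = 6.2 kWh
Cost = 9.3 × $0.34 + 6.2 × $0.21 = $3.162 + $1.302 = $4.46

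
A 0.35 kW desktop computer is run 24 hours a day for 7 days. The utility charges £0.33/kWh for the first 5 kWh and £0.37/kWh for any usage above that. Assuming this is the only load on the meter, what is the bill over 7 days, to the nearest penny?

£21.56

Runtime = 24 h × 7 = 168 h
Energy = 0.35 kW × 168 h = 58.8 kWh
Tier 1 (0–5 kWh): 5 × £0.33 = £1.65
Above 5 kWh: 53.8 × £0.37 = £19.906
Bill = £21.56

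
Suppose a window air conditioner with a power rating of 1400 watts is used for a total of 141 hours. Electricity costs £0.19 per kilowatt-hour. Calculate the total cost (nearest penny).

£37.51

Energy = 1.4 kW × 141 h = 197.4 kWh
Cost = 197.4 kWh × £0.19/kWh = £37.51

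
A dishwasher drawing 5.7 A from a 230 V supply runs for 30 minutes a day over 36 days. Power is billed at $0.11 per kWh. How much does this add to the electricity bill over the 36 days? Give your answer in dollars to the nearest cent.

Power = 5.7 A × 230 V = 1311 W = 1.311 kW
Runtime = 30 min × 36 = 1080 min = 18 h
Energy = 1.311 kW × 18 h = 23.598 kWh
Cost = 23.598 kWh × $0.11/kWh = $2.60

$2.60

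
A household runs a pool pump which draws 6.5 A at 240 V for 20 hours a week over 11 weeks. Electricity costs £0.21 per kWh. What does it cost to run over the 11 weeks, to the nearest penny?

£72.07

Power = 6.5 A × 240 V = 1560 W = 1.56 kW
Runtime = 20 h/week × 11 weeks = 220 h
Energy = 1.56 kW × 220 h = 343.2 kWh
Cost = 343.2 kWh × £0.21/kWh = £72.07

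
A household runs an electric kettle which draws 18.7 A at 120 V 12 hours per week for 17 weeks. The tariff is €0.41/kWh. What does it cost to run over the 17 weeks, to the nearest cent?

Power = 18.7 A × 120 V = 2244 W = 2.244 kW
Runtime = 12 h/week × 17 weeks = 204 h
Energy = 2.244 kW × 204 h = 457.776 kWh
Cost = 457.776 kWh × €0.41/kWh = €187.69

€187.69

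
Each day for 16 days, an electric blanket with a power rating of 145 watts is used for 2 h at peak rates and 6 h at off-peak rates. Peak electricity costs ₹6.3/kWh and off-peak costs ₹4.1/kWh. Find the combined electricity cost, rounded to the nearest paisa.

Peak energy = 0.145 kW × 2 h × 16 = 4.64 kWh
Off-peak energy = 0.145 kW × 6 h × 16 = 13.92 kWh
Cost = 4.64 × ₹6.3 + 13.92 × ₹4.1 = ₹29.232 + ₹57.072 = ₹86.30

₹86.30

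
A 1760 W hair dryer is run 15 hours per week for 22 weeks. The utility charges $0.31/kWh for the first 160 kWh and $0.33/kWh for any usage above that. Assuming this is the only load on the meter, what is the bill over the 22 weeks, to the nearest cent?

$188.46

Runtime = 15 h/week × 22 weeks = 330 h
Energy = 1.76 kW × 330 h = 580.8 kWh
Tier 1 (0–160 kWh): 160 × $0.31 = $49.6
Above 160 kWh: 420.8 × $0.33 = $138.864
Bill = $188.46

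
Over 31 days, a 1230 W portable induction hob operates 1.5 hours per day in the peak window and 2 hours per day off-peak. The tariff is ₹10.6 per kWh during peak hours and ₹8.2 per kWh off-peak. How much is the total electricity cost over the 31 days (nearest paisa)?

₹1231.60

Peak energy = 1.23 kW × 1.5 h × 31 = 57.195 kWh
Off-peak energy = 1.23 kW × 2 h × 31 = 76.26 kWh
Cost = 57.195 × ₹10.6 + 76.26 × ₹8.2 = ₹606.267 + ₹625.332 = ₹1231.60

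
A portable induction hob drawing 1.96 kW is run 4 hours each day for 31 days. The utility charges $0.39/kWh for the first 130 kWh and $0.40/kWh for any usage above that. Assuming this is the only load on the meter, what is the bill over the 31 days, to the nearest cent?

$95.92

Runtime = 4 h/day × 31 days = 124 h
Energy = 1.96 kW × 124 h = 243.04 kWh
Tier 1 (0–130 kWh): 130 × $0.39 = $50.7
Above 130 kWh: 113.04 × $0.40 = $45.216
Bill = $95.92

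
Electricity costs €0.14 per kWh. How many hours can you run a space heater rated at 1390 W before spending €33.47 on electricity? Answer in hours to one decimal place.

Energy available = €33.47 ÷ €0.14/kWh = 239.0714 kWh
Hours = 239.0714 kWh ÷ 1.39 kW = 172.0 h

172.0 h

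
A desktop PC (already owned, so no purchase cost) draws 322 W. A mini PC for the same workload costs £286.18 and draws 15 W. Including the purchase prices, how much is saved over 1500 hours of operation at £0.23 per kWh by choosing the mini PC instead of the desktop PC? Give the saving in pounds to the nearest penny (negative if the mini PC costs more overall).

desktop PC: £0.00 + (322/1000) kW × 1500 h × £0.23 = £0.00 + £111.09 = £111.09
mini PC: £286.18 + (15/1000) kW × 1500 h × £0.23 = £286.18 + £5.175 = £291.355
Saving = £111.09 − £291.355 = −£180.265 → -£180.27

-£180.27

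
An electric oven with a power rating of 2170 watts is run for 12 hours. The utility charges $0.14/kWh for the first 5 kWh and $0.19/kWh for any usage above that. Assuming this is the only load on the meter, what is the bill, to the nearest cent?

Energy = 2.17 kW × 12 h = 26.04 kWh
Tier 1 (0–5 kWh): 5 × $0.14 = $0.7
Above 5 kWh: 21.04 × $0.19 = $3.9976
Bill = $4.70

$4.70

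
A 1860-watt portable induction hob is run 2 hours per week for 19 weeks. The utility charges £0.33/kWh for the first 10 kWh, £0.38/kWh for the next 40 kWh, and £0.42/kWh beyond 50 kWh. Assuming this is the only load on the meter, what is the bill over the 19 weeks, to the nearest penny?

£27.19

Runtime = 2 h/week × 19 weeks = 38 h
Energy = 1.86 kW × 38 h = 70.68 kWh
Tier 1 (0–10 kWh): 10 × £0.33 = £3.3
Tier 2 (10–50 kWh): 40 × £0.38 = £15.2
Above 50 kWh: 20.68 × £0.42 = £8.6856
Bill = £27.19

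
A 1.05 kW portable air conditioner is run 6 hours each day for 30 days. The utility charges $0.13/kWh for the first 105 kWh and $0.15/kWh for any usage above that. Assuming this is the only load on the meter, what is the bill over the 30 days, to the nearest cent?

Runtime = 6 h/day × 30 days = 180 h
Energy = 1.05 kW × 180 h = 189 kWh
Tier 1 (0–105 kWh): 105 × $0.13 = $13.65
Above 105 kWh: 84 × $0.15 = $12.6
Bill = $26.25

$26.25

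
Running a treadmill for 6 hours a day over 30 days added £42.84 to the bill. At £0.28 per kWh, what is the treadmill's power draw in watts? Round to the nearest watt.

Energy = £42.84 ÷ £0.28/kWh = 153 kWh
Runtime = 6 h/day × 30 days = 180 h
Power = 153 kWh ÷ 180 h = 0.85 kW = 850 W

850 W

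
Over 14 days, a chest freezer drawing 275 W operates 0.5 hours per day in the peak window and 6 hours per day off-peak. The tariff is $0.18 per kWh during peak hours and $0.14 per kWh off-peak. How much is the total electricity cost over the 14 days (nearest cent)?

Peak energy = 0.275 kW × 0.5 h × 14 = 1.925 kWh
Off-peak energy = 0.275 kW × 6 h × 14 = 23.1 kWh
Cost = 1.925 × $0.18 + 23.1 × $0.14 = $0.3465 + $3.234 = $3.58

$3.58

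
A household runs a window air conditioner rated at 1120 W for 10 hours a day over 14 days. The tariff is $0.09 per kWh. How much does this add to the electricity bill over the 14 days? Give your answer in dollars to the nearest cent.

Runtime = 10 h/day × 14 days = 140 h
Energy = 1.12 kW × 140 h = 156.8 kWh
Cost = 156.8 kWh × $0.09/kWh = $14.11

$14.11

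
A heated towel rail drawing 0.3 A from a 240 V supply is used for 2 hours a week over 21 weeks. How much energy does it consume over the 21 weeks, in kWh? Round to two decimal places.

Power = 0.3 A × 240 V = 72 W = 0.072 kW
Runtime = 2 h/week × 21 weeks = 42 h
Energy = 0.072 kW × 42 h = 3.024 kWh ≈ 3.02 kWh

3.02 kWh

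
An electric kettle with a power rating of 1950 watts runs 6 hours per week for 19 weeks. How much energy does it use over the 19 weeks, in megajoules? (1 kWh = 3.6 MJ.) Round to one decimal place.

800.3 MJ

Runtime = 6 h/week × 19 weeks = 114 h
Energy = 1.95 kW × 114 h = 222.3 kWh
= 222.3 × 3.6 MJ = 800.3 MJ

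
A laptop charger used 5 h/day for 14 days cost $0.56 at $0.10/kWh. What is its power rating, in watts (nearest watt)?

Energy = $0.56 ÷ $0.10/kWh = 5.6 kWh
Runtime = 5 h/day × 14 days = 70 h
Power = 5.6 kWh ÷ 70 h = 0.08 kW = 80 W

80 W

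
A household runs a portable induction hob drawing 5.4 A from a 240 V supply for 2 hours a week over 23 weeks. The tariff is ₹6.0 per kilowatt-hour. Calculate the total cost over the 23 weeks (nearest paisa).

Power = 5.4 A × 240 V = 1296 W = 1.296 kW
Runtime = 2 h/week × 23 weeks = 46 h
Energy = 1.296 kW × 46 h = 59.616 kWh
Cost = 59.616 kWh × ₹6.0/kWh = ₹357.70

₹357.70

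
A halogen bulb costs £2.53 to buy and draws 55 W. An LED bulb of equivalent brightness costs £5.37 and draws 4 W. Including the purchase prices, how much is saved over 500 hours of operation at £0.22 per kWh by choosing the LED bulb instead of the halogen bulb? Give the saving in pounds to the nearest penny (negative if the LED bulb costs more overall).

halogen bulb: £2.53 + (55/1000) kW × 500 h × £0.22 = £2.53 + £6.05 = £8.58
LED bulb: £5.37 + (4/1000) kW × 500 h × £0.22 = £5.37 + £0.44 = £5.81
Saving = £8.58 − £5.81 = £2.77

£2.77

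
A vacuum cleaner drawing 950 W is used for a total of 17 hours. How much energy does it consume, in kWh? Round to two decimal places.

Energy = 0.95 kW × 17 h = 16.15 kWh

16.15 kWh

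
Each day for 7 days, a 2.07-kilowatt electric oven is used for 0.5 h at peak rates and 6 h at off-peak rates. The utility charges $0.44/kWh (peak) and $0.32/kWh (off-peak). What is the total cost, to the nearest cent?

Peak energy = 2.07 kW × 0.5 h × 7 = 7.245 kWh
Off-peak energy = 2.07 kW × 6 h × 7 = 86.94 kWh
Cost = 7.245 × $0.44 + 86.94 × $0.32 = $3.1878 + $27.8208 = $31.01

$31.01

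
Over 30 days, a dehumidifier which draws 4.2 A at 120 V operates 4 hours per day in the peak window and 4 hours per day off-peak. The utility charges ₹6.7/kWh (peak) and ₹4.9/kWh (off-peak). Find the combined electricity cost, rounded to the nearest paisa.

₹701.57

Power = 4.2 A × 120 V = 504 W = 0.504 kW
Peak energy = 0.504 kW × 4 h × 30 = 60.48 kWh
Off-peak energy = 0.504 kW × 4 h × 30 = 60.48 kWh
Cost = 60.48 × ₹6.7 + 60.48 × ₹4.9 = ₹405.216 + ₹296.352 = ₹701.57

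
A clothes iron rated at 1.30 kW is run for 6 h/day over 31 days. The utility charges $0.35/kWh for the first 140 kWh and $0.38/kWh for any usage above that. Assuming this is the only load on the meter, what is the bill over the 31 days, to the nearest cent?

Runtime = 6 h/day × 31 days = 186 h
Energy = 1.3 kW × 186 h = 241.8 kWh
Tier 1 (0–140 kWh): 140 × $0.35 = $49
Above 140 kWh: 101.8 × $0.38 = $38.684
Bill = $87.68

$87.68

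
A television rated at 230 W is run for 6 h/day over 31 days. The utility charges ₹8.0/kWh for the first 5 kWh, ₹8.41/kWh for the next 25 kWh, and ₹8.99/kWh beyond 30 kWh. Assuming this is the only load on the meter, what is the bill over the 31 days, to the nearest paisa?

Runtime = 6 h/day × 31 days = 186 h
Energy = 0.23 kW × 186 h = 42.78 kWh
Tier 1 (0–5 kWh): 5 × ₹8.0 = ₹40
Tier 2 (5–30 kWh): 25 × ₹8.41 = ₹210.25
Above 30 kWh: 12.78 × ₹8.99 = ₹114.8922
Bill = ₹365.14

₹365.14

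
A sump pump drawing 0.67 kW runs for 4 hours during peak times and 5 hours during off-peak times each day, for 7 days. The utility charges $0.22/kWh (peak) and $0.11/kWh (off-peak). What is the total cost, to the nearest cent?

Peak energy = 0.67 kW × 4 h × 7 = 18.76 kWh
Off-peak energy = 0.67 kW × 5 h × 7 = 23.45 kWh
Cost = 18.76 × $0.22 + 23.45 × $0.11 = $4.1272 + $2.5795 = $6.71

$6.71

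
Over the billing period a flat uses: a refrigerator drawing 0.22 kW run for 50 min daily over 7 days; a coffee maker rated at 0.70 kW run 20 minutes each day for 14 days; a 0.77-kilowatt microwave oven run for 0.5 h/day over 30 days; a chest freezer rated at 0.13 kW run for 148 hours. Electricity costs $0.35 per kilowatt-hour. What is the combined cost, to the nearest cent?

refrigerator: Runtime = 50 min × 7 = 350 min = 5.833333… h
refrigerator: 0.22 kW × 5.833333… h = 1.283333… kWh
coffee maker: Runtime = 20 min × 14 = 280 min = 4.666666… h
coffee maker: 0.7 kW × 4.666666… h = 3.266666… kWh
microwave oven: Runtime = 0.5 h/day × 30 days = 15 h
microwave oven: 0.77 kW × 15 h = 11.55 kWh
chest freezer: 0.13 kW × 148 h = 19.24 kWh
Total energy = 35.34 kWh
Cost = 35.34 × $0.35 = $12.37

$12.37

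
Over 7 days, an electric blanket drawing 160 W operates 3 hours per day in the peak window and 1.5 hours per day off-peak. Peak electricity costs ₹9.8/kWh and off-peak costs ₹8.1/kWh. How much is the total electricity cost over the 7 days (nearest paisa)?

₹46.54

Peak energy = 0.16 kW × 3 h × 7 = 3.36 kWh
Off-peak energy = 0.16 kW × 1.5 h × 7 = 1.68 kWh
Cost = 3.36 × ₹9.8 + 1.68 × ₹8.1 = ₹32.928 + ₹13.608 = ₹46.54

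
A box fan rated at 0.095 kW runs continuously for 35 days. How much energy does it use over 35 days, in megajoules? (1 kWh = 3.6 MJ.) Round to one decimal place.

Runtime = 24 h × 35 = 840 h
Energy = 0.095 kW × 840 h = 79.8 kWh
= 79.8 × 3.6 MJ = 287.3 MJ

287.3 MJ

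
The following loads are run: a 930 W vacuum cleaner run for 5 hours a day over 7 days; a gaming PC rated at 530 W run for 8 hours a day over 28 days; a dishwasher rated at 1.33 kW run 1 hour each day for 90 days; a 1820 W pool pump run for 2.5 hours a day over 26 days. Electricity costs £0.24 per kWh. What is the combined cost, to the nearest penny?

vacuum cleaner: Runtime = 5 h/day × 7 days = 35 h
vacuum cleaner: 0.93 kW × 35 h = 32.55 kWh
gaming PC: Runtime = 8 h/day × 28 days = 224 h
gaming PC: 0.53 kW × 224 h = 118.72 kWh
dishwasher: Runtime = 1 h/day × 90 days = 90 h
dishwasher: 1.33 kW × 90 h = 119.7 kWh
pool pump: Runtime = 2.5 h/day × 26 days = 65 h
pool pump: 1.82 kW × 65 h = 118.3 kWh
Total energy = 389.27 kWh
Cost = 389.27 × £0.24 = £93.42

£93.42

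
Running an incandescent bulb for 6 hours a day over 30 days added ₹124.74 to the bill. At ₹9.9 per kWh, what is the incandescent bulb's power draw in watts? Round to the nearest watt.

70 W

Energy = ₹124.74 ÷ ₹9.9/kWh = 12.6 kWh
Runtime = 6 h/day × 30 days = 180 h
Power = 12.6 kWh ÷ 180 h = 0.07 kW = 70 W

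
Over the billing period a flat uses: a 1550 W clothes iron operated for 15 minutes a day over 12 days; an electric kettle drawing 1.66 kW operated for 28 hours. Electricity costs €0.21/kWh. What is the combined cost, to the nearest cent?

clothes iron: Runtime = 15 min × 12 = 180 min = 3 h
clothes iron: 1.55 kW × 3 h = 4.65 kWh
electric kettle: 1.66 kW × 28 h = 46.48 kWh
Total energy = 51.13 kWh
Cost = 51.13 × €0.21 = €10.74

€10.74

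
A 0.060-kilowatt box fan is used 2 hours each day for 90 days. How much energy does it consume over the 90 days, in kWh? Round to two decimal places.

Runtime = 2 h/day × 90 days = 180 h
Energy = 0.06 kW × 180 h = 10.8 kWh

10.80 kWh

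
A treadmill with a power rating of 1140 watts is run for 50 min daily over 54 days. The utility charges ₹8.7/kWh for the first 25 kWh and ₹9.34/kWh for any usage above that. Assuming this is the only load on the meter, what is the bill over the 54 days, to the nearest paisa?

Runtime = 50 min × 54 = 2700 min = 45 h
Energy = 1.14 kW × 45 h = 51.3 kWh
Tier 1 (0–25 kWh): 25 × ₹8.7 = ₹217.5
Above 25 kWh: 26.3 × ₹9.34 = ₹245.642
Bill = ₹463.14

₹463.14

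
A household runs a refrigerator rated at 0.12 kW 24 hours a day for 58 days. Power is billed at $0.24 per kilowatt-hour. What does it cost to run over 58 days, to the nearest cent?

Runtime = 24 h × 58 = 1392 h
Energy = 0.12 kW × 1392 h = 167.04 kWh
Cost = 167.04 kWh × $0.24/kWh = $40.09

$40.09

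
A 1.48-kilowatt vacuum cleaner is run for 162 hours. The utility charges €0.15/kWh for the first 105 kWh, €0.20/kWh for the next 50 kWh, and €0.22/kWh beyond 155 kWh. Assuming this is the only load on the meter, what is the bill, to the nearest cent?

€44.40

Energy = 1.48 kW × 162 h = 239.76 kWh
Tier 1 (0–105 kWh): 105 × €0.15 = €15.75
Tier 2 (105–155 kWh): 50 × €0.20 = €10
Above 155 kWh: 84.76 × €0.22 = €18.6472
Bill = €44.40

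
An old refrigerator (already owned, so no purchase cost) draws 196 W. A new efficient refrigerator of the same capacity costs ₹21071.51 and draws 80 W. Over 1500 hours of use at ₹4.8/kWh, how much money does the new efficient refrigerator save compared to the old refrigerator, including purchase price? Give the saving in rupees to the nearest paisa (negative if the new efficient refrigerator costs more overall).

old refrigerator: ₹0.00 + (196/1000) kW × 1500 h × ₹4.8 = ₹0.00 + ₹1411.2 = ₹1411.2
new efficient refrigerator: ₹21071.51 + (80/1000) kW × 1500 h × ₹4.8 = ₹21071.51 + ₹576 = ₹21647.51
Saving = ₹1411.2 − ₹21647.51 = −₹20236.31

-₹20236.31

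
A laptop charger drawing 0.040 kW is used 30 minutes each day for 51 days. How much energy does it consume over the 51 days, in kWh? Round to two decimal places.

1.02 kWh

Runtime = 30 min × 51 = 1530 min = 25.5 h
Energy = 0.04 kW × 25.5 h = 1.02 kWh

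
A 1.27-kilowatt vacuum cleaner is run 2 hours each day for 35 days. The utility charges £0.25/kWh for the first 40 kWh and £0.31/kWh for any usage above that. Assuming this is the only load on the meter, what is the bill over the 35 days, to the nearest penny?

£25.16

Runtime = 2 h/day × 35 days = 70 h
Energy = 1.27 kW × 70 h = 88.9 kWh
Tier 1 (0–40 kWh): 40 × £0.25 = £10
Above 40 kWh: 48.9 × £0.31 = £15.159
Bill = £25.16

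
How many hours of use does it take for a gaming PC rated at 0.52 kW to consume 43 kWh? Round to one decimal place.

82.7 h

Hours = 43 kWh ÷ 0.52 kW = 82.7 h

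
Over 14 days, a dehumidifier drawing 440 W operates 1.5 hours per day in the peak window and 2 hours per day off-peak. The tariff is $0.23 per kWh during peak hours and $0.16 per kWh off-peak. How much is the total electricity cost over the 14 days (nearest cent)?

Peak energy = 0.44 kW × 1.5 h × 14 = 9.24 kWh
Off-peak energy = 0.44 kW × 2 h × 14 = 12.32 kWh
Cost = 9.24 × $0.23 + 12.32 × $0.16 = $2.1252 + $1.9712 = $4.10

$4.10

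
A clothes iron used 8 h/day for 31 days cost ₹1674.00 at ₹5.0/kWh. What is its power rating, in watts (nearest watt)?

1350 W

Energy = ₹1674.00 ÷ ₹5.0/kWh = 334.8 kWh
Runtime = 8 h/day × 31 days = 248 h
Power = 334.8 kWh ÷ 248 h = 1.35 kW = 1350 W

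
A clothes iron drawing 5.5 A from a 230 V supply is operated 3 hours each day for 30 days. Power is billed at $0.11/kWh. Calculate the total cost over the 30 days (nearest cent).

$12.52

Power = 5.5 A × 230 V = 1265 W = 1.265 kW
Runtime = 3 h/day × 30 days = 90 h
Energy = 1.265 kW × 90 h = 113.85 kWh
Cost = 113.85 kWh × $0.11/kWh = $12.52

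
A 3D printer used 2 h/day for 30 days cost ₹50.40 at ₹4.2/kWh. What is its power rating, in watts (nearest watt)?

200 W

Energy = ₹50.40 ÷ ₹4.2/kWh = 12 kWh
Runtime = 2 h/day × 30 days = 60 h
Power = 12 kWh ÷ 60 h = 0.2 kW = 200 W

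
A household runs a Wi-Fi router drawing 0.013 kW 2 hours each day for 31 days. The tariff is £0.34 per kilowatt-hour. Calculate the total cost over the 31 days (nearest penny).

Runtime = 2 h/day × 31 days = 62 h
Energy = 0.013 kW × 62 h = 0.806 kWh
Cost = 0.806 kWh × £0.34/kWh = £0.27

£0.27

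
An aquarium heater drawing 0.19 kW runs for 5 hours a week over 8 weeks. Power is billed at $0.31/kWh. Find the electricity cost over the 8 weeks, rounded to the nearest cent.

Runtime = 5 h/week × 8 weeks = 40 h
Energy = 0.19 kW × 40 h = 7.6 kWh
Cost = 7.6 kWh × $0.31/kWh = $2.36

$2.36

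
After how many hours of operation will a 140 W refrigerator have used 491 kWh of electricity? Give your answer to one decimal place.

Hours = 491 kWh ÷ 0.14 kW = 3507.1 h

3507.1 h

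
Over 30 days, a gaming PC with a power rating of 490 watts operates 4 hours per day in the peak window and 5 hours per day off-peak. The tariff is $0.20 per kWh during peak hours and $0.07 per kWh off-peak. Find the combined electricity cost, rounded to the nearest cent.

Peak energy = 0.49 kW × 4 h × 30 = 58.8 kWh
Off-peak energy = 0.49 kW × 5 h × 30 = 73.5 kWh
Cost = 58.8 × $0.20 + 73.5 × $0.07 = $11.76 + $5.145 = $16.91

$16.91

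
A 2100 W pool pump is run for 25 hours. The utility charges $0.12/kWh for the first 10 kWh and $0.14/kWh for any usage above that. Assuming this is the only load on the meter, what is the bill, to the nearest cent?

$7.15

Energy = 2.1 kW × 25 h = 52.5 kWh
Tier 1 (0–10 kWh): 10 × $0.12 = $1.2
Above 10 kWh: 42.5 × $0.14 = $5.95
Bill = $7.15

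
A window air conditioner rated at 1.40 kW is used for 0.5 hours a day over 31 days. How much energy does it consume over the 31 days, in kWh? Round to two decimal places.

Runtime = 0.5 h/day × 31 days = 15.5 h
Energy = 1.4 kW × 15.5 h = 21.7 kWh

21.70 kWh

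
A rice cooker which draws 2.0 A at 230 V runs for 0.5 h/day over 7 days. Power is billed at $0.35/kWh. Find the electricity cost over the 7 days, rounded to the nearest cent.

$0.56

Power = 2.0 A × 230 V = 460 W = 0.46 kW
Runtime = 0.5 h/day × 7 days = 3.5 h
Energy = 0.46 kW × 3.5 h = 1.61 kWh
Cost = 1.61 kWh × $0.35/kWh = $0.56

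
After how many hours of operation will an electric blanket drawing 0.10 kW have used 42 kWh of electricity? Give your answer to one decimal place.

420.0 h

Hours = 42 kWh ÷ 0.1 kW = 420.0 h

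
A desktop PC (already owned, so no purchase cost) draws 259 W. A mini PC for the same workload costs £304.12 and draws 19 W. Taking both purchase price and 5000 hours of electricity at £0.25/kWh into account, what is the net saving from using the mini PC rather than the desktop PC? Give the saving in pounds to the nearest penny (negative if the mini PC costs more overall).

-£4.12

desktop PC: £0.00 + (259/1000) kW × 5000 h × £0.25 = £0.00 + £323.75 = £323.75
mini PC: £304.12 + (19/1000) kW × 5000 h × £0.25 = £304.12 + £23.75 = £327.87
Saving = £323.75 − £327.87 = −£4.12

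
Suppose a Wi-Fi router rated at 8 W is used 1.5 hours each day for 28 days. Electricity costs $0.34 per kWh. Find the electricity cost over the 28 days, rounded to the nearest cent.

$0.11

Runtime = 1.5 h/day × 28 days = 42 h
Energy = 0.008 kW × 42 h = 0.336 kWh
Cost = 0.336 kWh × $0.34/kWh = $0.11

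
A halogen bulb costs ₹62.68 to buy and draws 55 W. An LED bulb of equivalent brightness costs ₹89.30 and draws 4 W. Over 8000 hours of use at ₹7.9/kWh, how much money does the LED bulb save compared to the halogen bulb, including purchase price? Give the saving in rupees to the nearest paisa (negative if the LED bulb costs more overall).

halogen bulb: ₹62.68 + (55/1000) kW × 8000 h × ₹7.9 = ₹62.68 + ₹3476 = ₹3538.68
LED bulb: ₹89.30 + (4/1000) kW × 8000 h × ₹7.9 = ₹89.30 + ₹252.8 = ₹342.1
Saving = ₹3538.68 − ₹342.1 = ₹3196.58

₹3196.58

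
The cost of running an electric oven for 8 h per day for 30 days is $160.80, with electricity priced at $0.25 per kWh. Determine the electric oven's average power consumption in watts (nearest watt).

Energy = $160.80 ÷ $0.25/kWh = 643.2 kWh
Runtime = 8 h/day × 30 days = 240 h
Power = 643.2 kWh ÷ 240 h = 2.68 kW = 2680 W

2680 W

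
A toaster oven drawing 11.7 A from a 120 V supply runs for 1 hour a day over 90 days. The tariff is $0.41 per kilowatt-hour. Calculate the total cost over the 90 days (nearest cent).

$51.81

Power = 11.7 A × 120 V = 1404 W = 1.404 kW
Runtime = 1 h/day × 90 days = 90 h
Energy = 1.404 kW × 90 h = 126.36 kWh
Cost = 126.36 kWh × $0.41/kWh = $51.81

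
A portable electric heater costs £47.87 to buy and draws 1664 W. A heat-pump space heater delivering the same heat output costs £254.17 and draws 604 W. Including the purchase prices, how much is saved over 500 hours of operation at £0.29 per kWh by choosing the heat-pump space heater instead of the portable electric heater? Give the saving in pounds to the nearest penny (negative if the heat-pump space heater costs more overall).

-£52.60

portable electric heater: £47.87 + (1664/1000) kW × 500 h × £0.29 = £47.87 + £241.28 = £289.15
heat-pump space heater: £254.17 + (604/1000) kW × 500 h × £0.29 = £254.17 + £87.58 = £341.75
Saving = £289.15 − £341.75 = −£52.6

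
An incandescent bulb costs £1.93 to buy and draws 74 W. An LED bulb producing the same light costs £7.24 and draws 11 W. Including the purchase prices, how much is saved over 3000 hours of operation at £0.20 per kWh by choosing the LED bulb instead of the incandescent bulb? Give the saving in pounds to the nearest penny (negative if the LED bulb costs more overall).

incandescent bulb: £1.93 + (74/1000) kW × 3000 h × £0.20 = £1.93 + £44.4 = £46.33
LED bulb: £7.24 + (11/1000) kW × 3000 h × £0.20 = £7.24 + £6.6 = £13.84
Saving = £46.33 − £13.84 = £32.49

£32.49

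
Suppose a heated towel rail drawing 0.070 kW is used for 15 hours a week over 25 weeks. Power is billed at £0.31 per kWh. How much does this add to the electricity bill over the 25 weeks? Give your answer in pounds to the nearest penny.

Runtime = 15 h/week × 25 weeks = 375 h
Energy = 0.07 kW × 375 h = 26.25 kWh
Cost = 26.25 kWh × £0.31/kWh = £8.14

£8.14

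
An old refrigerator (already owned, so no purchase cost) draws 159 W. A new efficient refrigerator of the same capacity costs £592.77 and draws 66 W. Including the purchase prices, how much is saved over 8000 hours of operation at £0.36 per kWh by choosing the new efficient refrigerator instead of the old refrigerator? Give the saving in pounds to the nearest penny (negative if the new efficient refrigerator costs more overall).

old refrigerator: £0.00 + (159/1000) kW × 8000 h × £0.36 = £0.00 + £457.92 = £457.92
new efficient refrigerator: £592.77 + (66/1000) kW × 8000 h × £0.36 = £592.77 + £190.08 = £782.85
Saving = £457.92 − £782.85 = −£324.93

-£324.93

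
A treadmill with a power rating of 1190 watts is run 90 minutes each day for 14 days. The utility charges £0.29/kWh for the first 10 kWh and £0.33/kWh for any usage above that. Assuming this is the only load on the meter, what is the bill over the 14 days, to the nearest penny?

£7.85

Runtime = 90 min × 14 = 1260 min = 21 h
Energy = 1.19 kW × 21 h = 24.99 kWh
Tier 1 (0–10 kWh): 10 × £0.29 = £2.9
Above 10 kWh: 14.99 × £0.33 = £4.9467
Bill = £7.85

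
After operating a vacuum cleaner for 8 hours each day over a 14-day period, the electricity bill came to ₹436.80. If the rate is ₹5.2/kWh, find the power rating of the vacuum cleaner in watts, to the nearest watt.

Energy = ₹436.80 ÷ ₹5.2/kWh = 84 kWh
Runtime = 8 h/day × 14 days = 112 h
Power = 84 kWh ÷ 112 h = 0.75 kW = 750 W

750 W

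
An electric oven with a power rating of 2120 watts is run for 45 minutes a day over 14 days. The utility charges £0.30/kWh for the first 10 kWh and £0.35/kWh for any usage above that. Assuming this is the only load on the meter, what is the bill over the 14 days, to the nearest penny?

Runtime = 45 min × 14 = 630 min = 10.5 h
Energy = 2.12 kW × 10.5 h = 22.26 kWh
Tier 1 (0–10 kWh): 10 × £0.30 = £3
Above 10 kWh: 12.26 × £0.35 = £4.291
Bill = £7.29

£7.29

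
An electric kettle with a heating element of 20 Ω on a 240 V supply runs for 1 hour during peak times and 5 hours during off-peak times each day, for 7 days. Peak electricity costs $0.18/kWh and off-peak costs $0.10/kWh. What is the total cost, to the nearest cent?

$13.71

Power = V²/R = 240²/20 = 2880 W = 2.88 kW
Peak energy = 2.88 kW × 1 h × 7 = 20.16 kWh
Off-peak energy = 2.88 kW × 5 h × 7 = 100.8 kWh
Cost = 20.16 × $0.18 + 100.8 × $0.10 = $3.6288 + $10.08 = $13.71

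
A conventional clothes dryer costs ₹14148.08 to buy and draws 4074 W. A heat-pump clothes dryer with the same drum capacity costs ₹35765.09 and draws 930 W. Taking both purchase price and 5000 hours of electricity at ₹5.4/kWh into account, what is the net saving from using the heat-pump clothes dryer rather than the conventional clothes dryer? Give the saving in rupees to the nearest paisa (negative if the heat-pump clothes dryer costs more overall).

₹63270.99

conventional clothes dryer: ₹14148.08 + (4074/1000) kW × 5000 h × ₹5.4 = ₹14148.08 + ₹109998 = ₹124146.08
heat-pump clothes dryer: ₹35765.09 + (930/1000) kW × 5000 h × ₹5.4 = ₹35765.09 + ₹25110 = ₹60875.09
Saving = ₹124146.08 − ₹60875.09 = ₹63270.99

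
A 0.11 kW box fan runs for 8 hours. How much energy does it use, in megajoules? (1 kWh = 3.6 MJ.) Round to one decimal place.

3.2 MJ

Energy = 0.11 kW × 8 h = 0.88 kWh
= 0.88 × 3.6 MJ = 3.2 MJ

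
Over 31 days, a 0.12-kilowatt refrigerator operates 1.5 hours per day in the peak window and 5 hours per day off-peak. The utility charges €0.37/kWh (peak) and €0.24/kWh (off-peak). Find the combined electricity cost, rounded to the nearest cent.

Peak energy = 0.12 kW × 1.5 h × 31 = 5.58 kWh
Off-peak energy = 0.12 kW × 5 h × 31 = 18.6 kWh
Cost = 5.58 × €0.37 + 18.6 × €0.24 = €2.0646 + €4.464 = €6.53

€6.53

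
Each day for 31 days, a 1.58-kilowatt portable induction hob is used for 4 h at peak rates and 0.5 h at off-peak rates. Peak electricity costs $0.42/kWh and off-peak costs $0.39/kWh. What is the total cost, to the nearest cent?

$91.84

Peak energy = 1.58 kW × 4 h × 31 = 195.92 kWh
Off-peak energy = 1.58 kW × 0.5 h × 31 = 24.49 kWh
Cost = 195.92 × $0.42 + 24.49 × $0.39 = $82.2864 + $9.5511 = $91.84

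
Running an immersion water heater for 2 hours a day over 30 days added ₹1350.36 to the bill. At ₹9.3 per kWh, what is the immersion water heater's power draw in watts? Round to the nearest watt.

Energy = ₹1350.36 ÷ ₹9.3/kWh = 145.2 kWh
Runtime = 2 h/day × 30 days = 60 h
Power = 145.2 kWh ÷ 60 h = 2.42 kW = 2420 W

2420 W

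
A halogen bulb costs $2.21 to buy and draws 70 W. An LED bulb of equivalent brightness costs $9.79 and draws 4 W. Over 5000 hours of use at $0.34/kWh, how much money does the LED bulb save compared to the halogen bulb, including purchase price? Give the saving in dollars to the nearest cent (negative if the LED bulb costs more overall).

halogen bulb: $2.21 + (70/1000) kW × 5000 h × $0.34 = $2.21 + $119 = $121.21
LED bulb: $9.79 + (4/1000) kW × 5000 h × $0.34 = $9.79 + $6.8 = $16.59
Saving = $121.21 − $16.59 = $104.62

$104.62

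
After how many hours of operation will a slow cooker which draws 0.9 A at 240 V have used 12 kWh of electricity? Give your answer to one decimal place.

55.6 h

Power = 0.9 A × 240 V = 216 W = 0.216 kW
Hours = 12 kWh ÷ 0.216 kW = 55.6 h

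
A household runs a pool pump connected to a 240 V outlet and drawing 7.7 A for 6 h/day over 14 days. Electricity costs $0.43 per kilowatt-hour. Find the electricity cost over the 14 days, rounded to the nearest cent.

Power = 7.7 A × 240 V = 1848 W = 1.848 kW
Runtime = 6 h/day × 14 days = 84 h
Energy = 1.848 kW × 84 h = 155.232 kWh
Cost = 155.232 kWh × $0.43/kWh = $66.75

$66.75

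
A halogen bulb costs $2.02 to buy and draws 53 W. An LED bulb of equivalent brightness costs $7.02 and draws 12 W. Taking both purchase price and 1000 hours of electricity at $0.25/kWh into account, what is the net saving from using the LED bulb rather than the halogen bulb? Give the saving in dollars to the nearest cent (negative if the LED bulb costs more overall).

$5.25

halogen bulb: $2.02 + (53/1000) kW × 1000 h × $0.25 = $2.02 + $13.25 = $15.27
LED bulb: $7.02 + (12/1000) kW × 1000 h × $0.25 = $7.02 + $3 = $10.02
Saving = $15.27 − $10.02 = $5.25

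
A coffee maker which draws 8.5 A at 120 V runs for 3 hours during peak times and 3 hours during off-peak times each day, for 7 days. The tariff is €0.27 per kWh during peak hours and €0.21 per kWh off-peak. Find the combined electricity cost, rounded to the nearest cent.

€10.28

Power = 8.5 A × 120 V = 1020 W = 1.02 kW
Peak energy = 1.02 kW × 3 h × 7 = 21.42 kWh
Off-peak energy = 1.02 kW × 3 h × 7 = 21.42 kWh
Cost = 21.42 × €0.27 + 21.42 × €0.21 = €5.7834 + €4.4982 = €10.28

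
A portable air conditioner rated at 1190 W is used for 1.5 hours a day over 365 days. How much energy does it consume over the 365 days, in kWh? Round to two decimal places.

Runtime = 1.5 h/day × 365 days = 547.5 h
Energy = 1.19 kW × 547.5 h = 651.525 kWh ≈ 651.53 kWh

651.53 kWh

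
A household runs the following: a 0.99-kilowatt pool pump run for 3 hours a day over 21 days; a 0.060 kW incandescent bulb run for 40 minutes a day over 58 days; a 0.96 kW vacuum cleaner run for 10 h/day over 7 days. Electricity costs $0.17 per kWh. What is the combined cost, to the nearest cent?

pool pump: Runtime = 3 h/day × 21 days = 63 h
pool pump: 0.99 kW × 63 h = 62.37 kWh
incandescent bulb: Runtime = 40 min × 58 = 2320 min = 38.666666… h
incandescent bulb: 0.06 kW × 38.666666… h = 2.32 kWh
vacuum cleaner: Runtime = 10 h/day × 7 days = 70 h
vacuum cleaner: 0.96 kW × 70 h = 67.2 kWh
Total energy = 131.89 kWh
Cost = 131.89 × $0.17 = $22.42

$22.42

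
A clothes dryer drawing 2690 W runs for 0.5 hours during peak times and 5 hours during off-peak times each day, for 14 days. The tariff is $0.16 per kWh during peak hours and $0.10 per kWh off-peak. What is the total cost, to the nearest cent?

Peak energy = 2.69 kW × 0.5 h × 14 = 18.83 kWh
Off-peak energy = 2.69 kW × 5 h × 14 = 188.3 kWh
Cost = 18.83 × $0.16 + 188.3 × $0.10 = $3.0128 + $18.83 = $21.84

$21.84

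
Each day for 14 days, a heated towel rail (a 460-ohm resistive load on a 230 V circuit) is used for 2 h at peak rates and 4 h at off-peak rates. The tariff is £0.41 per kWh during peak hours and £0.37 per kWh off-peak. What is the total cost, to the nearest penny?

Power = V²/R = 230²/460 = 115 W = 0.115 kW
Peak energy = 0.115 kW × 2 h × 14 = 3.22 kWh
Off-peak energy = 0.115 kW × 4 h × 14 = 6.44 kWh
Cost = 3.22 × £0.41 + 6.44 × £0.37 = £1.3202 + £2.3828 = £3.70

£3.70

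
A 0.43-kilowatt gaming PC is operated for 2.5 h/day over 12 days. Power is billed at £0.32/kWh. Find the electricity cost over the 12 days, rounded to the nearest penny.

£4.13

Runtime = 2.5 h/day × 12 days = 30 h
Energy = 0.43 kW × 30 h = 12.9 kWh
Cost = 12.9 kWh × £0.32/kWh = £4.13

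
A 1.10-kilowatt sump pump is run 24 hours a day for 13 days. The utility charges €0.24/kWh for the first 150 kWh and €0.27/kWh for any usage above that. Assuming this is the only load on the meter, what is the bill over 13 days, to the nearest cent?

Runtime = 24 h × 13 = 312 h
Energy = 1.1 kW × 312 h = 343.2 kWh
Tier 1 (0–150 kWh): 150 × €0.24 = €36
Above 150 kWh: 193.2 × €0.27 = €52.164
Bill = €88.16

€88.16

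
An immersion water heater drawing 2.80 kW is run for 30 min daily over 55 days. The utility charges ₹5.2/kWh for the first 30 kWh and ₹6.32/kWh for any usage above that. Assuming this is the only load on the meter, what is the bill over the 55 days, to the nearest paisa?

Runtime = 30 min × 55 = 1650 min = 27.5 h
Energy = 2.8 kW × 27.5 h = 77 kWh
Tier 1 (0–30 kWh): 30 × ₹5.2 = ₹156
Above 30 kWh: 47 × ₹6.32 = ₹297.04
Bill = ₹453.04

₹453.04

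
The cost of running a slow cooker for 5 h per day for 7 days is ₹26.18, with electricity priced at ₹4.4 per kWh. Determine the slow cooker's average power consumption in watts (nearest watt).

170 W

Energy = ₹26.18 ÷ ₹4.4/kWh = 5.95 kWh
Runtime = 5 h/day × 7 days = 35 h
Power = 5.95 kWh ÷ 35 h = 0.17 kW = 170 W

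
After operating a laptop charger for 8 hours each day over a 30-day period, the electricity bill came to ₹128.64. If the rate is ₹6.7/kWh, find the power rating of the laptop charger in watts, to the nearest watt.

80 W

Energy = ₹128.64 ÷ ₹6.7/kWh = 19.2 kWh
Runtime = 8 h/day × 30 days = 240 h
Power = 19.2 kWh ÷ 240 h = 0.08 kW = 80 W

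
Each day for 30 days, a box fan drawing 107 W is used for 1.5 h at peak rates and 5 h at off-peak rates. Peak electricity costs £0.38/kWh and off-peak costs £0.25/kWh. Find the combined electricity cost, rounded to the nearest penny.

Peak energy = 0.107 kW × 1.5 h × 30 = 4.815 kWh
Off-peak energy = 0.107 kW × 5 h × 30 = 16.05 kWh
Cost = 4.815 × £0.38 + 16.05 × £0.25 = £1.8297 + £4.0125 = £5.84

£5.84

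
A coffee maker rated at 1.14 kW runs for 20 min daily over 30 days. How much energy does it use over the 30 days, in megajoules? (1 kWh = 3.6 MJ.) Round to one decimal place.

41.0 MJ

Runtime = 20 min × 30 = 600 min = 10 h
Energy = 1.14 kW × 10 h = 11.4 kWh
= 11.4 × 3.6 MJ = 41.0 MJ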